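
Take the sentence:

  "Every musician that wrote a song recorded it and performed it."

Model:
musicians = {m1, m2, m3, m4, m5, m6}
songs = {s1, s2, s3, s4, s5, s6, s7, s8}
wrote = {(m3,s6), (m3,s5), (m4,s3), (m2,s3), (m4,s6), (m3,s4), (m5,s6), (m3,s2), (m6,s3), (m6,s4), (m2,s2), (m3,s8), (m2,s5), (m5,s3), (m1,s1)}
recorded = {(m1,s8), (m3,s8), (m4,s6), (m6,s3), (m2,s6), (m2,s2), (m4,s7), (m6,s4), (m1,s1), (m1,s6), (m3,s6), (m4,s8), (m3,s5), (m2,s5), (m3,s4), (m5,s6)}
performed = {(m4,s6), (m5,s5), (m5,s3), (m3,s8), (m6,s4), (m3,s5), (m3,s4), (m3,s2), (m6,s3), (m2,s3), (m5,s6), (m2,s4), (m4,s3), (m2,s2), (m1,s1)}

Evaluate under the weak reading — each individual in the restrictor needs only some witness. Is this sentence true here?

"it" takes "a song" as antecedent — a donkey pronoun bound across the clause boundary.
Weak reading: every musician m with some wrote-song has at least one wrote-song s such that recorded(m,s) ∧ performed(m,s).
Per musician: m1:✓  m2:✓  m3:✓  m4:✓  m5:✓  m6:✓
Every musician in the restrictor has a witness.

True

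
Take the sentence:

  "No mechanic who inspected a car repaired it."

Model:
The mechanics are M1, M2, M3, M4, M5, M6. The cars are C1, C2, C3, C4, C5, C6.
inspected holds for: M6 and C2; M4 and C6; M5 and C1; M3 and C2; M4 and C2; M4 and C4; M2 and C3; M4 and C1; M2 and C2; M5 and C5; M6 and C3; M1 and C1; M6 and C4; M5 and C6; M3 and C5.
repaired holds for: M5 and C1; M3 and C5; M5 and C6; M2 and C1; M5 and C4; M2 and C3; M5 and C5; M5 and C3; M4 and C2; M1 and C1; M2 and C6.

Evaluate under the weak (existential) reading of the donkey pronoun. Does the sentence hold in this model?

"it" takes "a car" as antecedent — a donkey pronoun bound across the clause boundary.
Truth condition: for no (m,c) with inspected(m,c) does repaired(m,c) hold.
Restrictor pairs — does the scope hold? (M1,C1):holds  (M2,C2):fails  (M2,C3):holds  (M3,C2):fails  (M3,C5):holds  (M4,C1):fails  (M4,C2):holds  (M4,C4):fails  (M4,C6):fails  (M5,C1):holds  (M5,C5):holds  (M5,C6):holds  (M6,C2):fails  (M6,C3):fails  (M6,C4):fails
Scope holds for 7 pair(s), so the sentence is false.

False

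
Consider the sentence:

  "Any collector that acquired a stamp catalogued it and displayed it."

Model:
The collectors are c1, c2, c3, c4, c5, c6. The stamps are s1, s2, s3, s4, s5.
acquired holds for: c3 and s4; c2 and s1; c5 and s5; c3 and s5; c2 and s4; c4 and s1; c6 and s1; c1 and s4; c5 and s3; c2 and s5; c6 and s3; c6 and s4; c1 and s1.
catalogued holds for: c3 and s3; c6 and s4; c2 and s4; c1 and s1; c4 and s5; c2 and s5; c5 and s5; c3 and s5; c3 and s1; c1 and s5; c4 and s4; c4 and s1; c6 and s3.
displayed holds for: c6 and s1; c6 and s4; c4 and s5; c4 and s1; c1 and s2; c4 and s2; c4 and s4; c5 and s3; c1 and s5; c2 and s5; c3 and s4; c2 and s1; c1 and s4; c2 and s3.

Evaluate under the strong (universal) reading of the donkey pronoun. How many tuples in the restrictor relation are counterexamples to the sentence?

"it" takes "a stamp" as antecedent — a donkey pronoun bound across the clause boundary.
Strong reading: for every (c,s) with acquired(c,s), catalogued(c,s) ∧ displayed(c,s).
Restrictor pairs: (c1,s1) ✗  (c1,s4) ✗  (c2,s1) ✗  (c2,s4) ✗  (c2,s5) ✓  (c3,s4) ✗  (c3,s5) ✗  (c4,s1) ✓  (c5,s3) ✗  (c5,s5) ✗  (c6,s1) ✗  (c6,s3) ✗  (c6,s4) ✓
Counterexamples (restrictor pairs failing the scope): 10.

10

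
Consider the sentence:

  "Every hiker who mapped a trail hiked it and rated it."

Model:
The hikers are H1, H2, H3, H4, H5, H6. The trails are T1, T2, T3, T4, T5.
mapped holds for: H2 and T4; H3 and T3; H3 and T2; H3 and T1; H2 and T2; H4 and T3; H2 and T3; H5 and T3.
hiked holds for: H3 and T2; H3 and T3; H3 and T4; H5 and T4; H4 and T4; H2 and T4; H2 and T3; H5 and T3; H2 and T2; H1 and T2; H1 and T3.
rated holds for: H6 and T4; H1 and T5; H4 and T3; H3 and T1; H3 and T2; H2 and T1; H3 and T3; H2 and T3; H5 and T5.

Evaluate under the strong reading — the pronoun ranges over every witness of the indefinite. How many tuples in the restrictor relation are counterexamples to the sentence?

"it" takes "a trail" as antecedent — a donkey pronoun bound across the clause boundary.
Strong reading: for every (h,t) with mapped(h,t), hiked(h,t) ∧ rated(h,t).
Restrictor pairs: (H2,T2) ✗  (H2,T3) ✓  (H2,T4) ✗  (H3,T1) ✗  (H3,T2) ✓  (H3,T3) ✓  (H4,T3) ✗  (H5,T3) ✗
Counterexamples (restrictor pairs failing the scope): 5.

5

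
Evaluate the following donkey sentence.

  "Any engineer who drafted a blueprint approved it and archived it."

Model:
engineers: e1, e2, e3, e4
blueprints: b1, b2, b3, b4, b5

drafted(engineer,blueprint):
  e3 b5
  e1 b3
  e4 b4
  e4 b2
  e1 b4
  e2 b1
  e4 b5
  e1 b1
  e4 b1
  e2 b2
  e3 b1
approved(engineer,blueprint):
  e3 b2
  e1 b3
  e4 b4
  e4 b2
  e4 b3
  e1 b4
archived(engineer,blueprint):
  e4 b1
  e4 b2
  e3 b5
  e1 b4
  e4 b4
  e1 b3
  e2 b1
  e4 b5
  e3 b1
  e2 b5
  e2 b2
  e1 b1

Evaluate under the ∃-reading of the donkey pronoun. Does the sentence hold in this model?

False

"it" takes "a blueprint" as antecedent — a donkey pronoun bound across the clause boundary.
Weak reading: every engineer e with some drafted-blueprint has at least one drafted-blueprint b such that approved(e,b) ∧ archived(e,b).
Per engineer: e1:✓  e2:✗  e3:✗  e4:✓
e2 has no witness among its drafted-blueprints.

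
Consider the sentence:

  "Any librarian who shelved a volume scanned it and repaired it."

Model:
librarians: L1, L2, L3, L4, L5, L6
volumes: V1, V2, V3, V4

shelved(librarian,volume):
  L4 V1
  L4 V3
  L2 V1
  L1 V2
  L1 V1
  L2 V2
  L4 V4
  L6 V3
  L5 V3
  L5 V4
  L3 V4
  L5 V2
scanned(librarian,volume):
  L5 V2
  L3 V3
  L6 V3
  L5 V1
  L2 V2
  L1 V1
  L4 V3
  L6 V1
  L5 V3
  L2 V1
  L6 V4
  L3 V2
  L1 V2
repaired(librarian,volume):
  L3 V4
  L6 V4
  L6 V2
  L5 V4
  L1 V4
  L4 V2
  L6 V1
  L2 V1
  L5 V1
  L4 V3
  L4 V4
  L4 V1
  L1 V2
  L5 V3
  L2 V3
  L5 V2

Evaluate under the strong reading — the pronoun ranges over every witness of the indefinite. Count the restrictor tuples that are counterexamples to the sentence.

"it" takes "a volume" as antecedent — a donkey pronoun bound across the clause boundary.
Strong reading: for every (l,v) with shelved(l,v), scanned(l,v) ∧ repaired(l,v).
Restrictor pairs: (L1,V1) ✗  (L1,V2) ✓  (L2,V1) ✓  (L2,V2) ✗  (L3,V4) ✗  (L4,V1) ✗  (L4,V3) ✓  (L4,V4) ✗  (L5,V2) ✓  (L5,V3) ✓  (L5,V4) ✗  (L6,V3) ✗
Counterexamples (restrictor pairs failing the scope): 7.

7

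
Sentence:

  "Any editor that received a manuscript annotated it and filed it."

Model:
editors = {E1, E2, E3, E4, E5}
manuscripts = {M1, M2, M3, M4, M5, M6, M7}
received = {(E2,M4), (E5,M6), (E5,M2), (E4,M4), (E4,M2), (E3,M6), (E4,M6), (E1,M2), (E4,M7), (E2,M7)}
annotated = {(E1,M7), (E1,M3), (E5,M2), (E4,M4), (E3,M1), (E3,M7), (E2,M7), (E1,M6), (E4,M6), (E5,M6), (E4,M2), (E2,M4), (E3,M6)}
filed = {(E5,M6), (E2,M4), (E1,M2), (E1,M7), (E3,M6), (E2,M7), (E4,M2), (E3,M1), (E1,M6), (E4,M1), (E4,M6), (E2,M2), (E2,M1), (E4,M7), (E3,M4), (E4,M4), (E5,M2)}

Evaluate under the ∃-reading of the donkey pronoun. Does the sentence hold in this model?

False

"it" takes "a manuscript" as antecedent — a donkey pronoun bound across the clause boundary.
Weak reading: every editor e with some received-manuscript has at least one received-manuscript m such that annotated(e,m) ∧ filed(e,m).
Per editor: E1:✗  E2:✓  E3:✓  E4:✓  E5:✓
E1 has no witness among its received-manuscripts.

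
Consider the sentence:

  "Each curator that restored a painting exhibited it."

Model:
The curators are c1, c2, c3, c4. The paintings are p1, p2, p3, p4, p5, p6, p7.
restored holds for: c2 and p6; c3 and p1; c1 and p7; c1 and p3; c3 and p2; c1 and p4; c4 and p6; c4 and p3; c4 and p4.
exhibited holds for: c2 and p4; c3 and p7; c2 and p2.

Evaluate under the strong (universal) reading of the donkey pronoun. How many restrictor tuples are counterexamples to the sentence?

9

"it" takes "a painting" as antecedent — a donkey pronoun bound across the clause boundary.
Strong reading: for every (c,p) with restored(c,p), exhibited(c,p).
Restrictor pairs: (c1,p3) ✗  (c1,p4) ✗  (c1,p7) ✗  (c2,p6) ✗  (c3,p1) ✗  (c3,p2) ✗  (c4,p3) ✗  (c4,p4) ✗  (c4,p6) ✗
Counterexamples (restrictor pairs failing the scope): 9.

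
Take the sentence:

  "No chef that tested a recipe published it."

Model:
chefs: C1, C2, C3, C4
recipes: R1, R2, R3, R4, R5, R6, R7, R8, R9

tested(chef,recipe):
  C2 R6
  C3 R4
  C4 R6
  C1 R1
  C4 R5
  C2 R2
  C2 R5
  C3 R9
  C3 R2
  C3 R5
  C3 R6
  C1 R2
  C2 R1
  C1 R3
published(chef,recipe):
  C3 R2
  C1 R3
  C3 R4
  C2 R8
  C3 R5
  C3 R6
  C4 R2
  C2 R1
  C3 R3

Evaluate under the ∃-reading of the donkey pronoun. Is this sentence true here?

False

"it" takes "a recipe" as antecedent — a donkey pronoun bound across the clause boundary.
Truth condition: for no (c,r) with tested(c,r) does published(c,r) hold.
Restrictor pairs — does the scope hold? (C1,R1):fails  (C1,R2):fails  (C1,R3):holds  (C2,R1):holds  (C2,R2):fails  (C2,R5):fails  (C2,R6):fails  (C3,R2):holds  (C3,R4):holds  (C3,R5):holds  (C3,R6):holds  (C3,R9):fails  (C4,R5):fails  (C4,R6):fails
Scope holds for 6 pair(s), so the sentence is false.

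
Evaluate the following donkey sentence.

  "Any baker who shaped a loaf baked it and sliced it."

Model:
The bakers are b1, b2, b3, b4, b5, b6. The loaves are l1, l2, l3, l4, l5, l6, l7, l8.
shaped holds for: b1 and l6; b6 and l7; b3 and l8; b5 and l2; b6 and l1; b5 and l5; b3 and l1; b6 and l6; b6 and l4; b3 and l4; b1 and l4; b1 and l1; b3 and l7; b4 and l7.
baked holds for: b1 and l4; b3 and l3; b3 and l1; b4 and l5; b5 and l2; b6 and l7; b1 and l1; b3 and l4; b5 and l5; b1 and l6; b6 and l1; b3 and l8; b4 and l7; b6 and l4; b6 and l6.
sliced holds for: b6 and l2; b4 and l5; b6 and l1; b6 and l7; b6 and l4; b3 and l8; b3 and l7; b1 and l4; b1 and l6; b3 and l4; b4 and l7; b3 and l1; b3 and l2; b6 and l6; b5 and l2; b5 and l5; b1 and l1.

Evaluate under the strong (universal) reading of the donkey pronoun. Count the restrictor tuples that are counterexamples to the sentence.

"it" takes "a loaf" as antecedent — a donkey pronoun bound across the clause boundary.
Strong reading: for every (b,l) with shaped(b,l), baked(b,l) ∧ sliced(b,l).
Restrictor pairs: (b1,l1) ✓  (b1,l4) ✓  (b1,l6) ✓  (b3,l1) ✓  (b3,l4) ✓  (b3,l7) ✗  (b3,l8) ✓  (b4,l7) ✓  (b5,l2) ✓  (b5,l5) ✓  (b6,l1) ✓  (b6,l4) ✓  (b6,l6) ✓  (b6,l7) ✓
Counterexamples (restrictor pairs failing the scope): 1.

1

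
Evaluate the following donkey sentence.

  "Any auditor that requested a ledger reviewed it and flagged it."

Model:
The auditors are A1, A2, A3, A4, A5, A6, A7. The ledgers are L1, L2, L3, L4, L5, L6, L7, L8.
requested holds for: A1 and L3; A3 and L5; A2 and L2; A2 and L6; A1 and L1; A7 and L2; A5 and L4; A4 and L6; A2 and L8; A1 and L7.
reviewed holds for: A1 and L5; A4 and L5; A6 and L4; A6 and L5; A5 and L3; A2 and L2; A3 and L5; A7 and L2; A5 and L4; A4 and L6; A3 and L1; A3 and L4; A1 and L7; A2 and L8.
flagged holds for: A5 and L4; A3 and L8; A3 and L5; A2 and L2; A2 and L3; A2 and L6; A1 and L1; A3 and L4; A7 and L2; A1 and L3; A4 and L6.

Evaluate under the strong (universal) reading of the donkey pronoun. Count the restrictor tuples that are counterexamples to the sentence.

"it" takes "a ledger" as antecedent — a donkey pronoun bound across the clause boundary.
Strong reading: for every (a,l) with requested(a,l), reviewed(a,l) ∧ flagged(a,l).
Restrictor pairs: (A1,L1) ✗  (A1,L3) ✗  (A1,L7) ✗  (A2,L2) ✓  (A2,L6) ✗  (A2,L8) ✗  (A3,L5) ✓  (A4,L6) ✓  (A5,L4) ✓  (A7,L2) ✓
Counterexamples (restrictor pairs failing the scope): 5.

5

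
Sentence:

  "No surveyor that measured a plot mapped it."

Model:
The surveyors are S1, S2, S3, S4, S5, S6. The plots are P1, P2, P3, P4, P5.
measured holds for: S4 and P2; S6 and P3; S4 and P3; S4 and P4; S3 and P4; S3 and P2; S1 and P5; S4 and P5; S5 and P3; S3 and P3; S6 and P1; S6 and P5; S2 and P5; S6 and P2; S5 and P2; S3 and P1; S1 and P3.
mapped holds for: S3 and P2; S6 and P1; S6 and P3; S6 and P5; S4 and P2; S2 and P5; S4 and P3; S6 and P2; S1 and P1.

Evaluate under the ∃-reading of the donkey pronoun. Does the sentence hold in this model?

False

"it" takes "a plot" as antecedent — a donkey pronoun bound across the clause boundary.
Truth condition: for no (s,p) with measured(s,p) does mapped(s,p) hold.
Restrictor pairs — does the scope hold? (S1,P3):fails  (S1,P5):fails  (S2,P5):holds  (S3,P1):fails  (S3,P2):holds  (S3,P3):fails  (S3,P4):fails  (S4,P2):holds  (S4,P3):holds  (S4,P4):fails  (S4,P5):fails  (S5,P2):fails  (S5,P3):fails  (S6,P1):holds  (S6,P2):holds  (S6,P3):holds  (S6,P5):holds
Scope holds for 8 pair(s), so the sentence is false.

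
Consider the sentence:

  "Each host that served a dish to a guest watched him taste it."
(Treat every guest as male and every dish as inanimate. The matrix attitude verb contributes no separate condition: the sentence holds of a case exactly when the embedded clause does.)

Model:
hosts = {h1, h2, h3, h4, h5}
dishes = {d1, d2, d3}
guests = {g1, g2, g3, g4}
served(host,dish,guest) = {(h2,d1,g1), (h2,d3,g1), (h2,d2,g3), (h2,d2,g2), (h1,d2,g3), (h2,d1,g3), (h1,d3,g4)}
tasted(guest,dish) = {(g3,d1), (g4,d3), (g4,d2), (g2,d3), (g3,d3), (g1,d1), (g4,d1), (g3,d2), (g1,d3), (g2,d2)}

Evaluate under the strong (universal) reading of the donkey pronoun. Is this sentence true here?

"him" takes "a guest" as antecedent and "it" takes "a dish"; both are donkey pronouns co-varying with the restrictor.
Strong reading: for every (h,d,g) with served(h,d,g), tasted(g,d).
Restrictor triples: (h1,d2,g3)→tasted(g3,d2) ✓  (h1,d3,g4)→tasted(g4,d3) ✓  (h2,d1,g1)→tasted(g1,d1) ✓  (h2,d1,g3)→tasted(g3,d1) ✓  (h2,d2,g2)→tasted(g2,d2) ✓  (h2,d2,g3)→tasted(g3,d2) ✓  (h2,d3,g1)→tasted(g1,d3) ✓
Every restrictor triple satisfies the scope.

True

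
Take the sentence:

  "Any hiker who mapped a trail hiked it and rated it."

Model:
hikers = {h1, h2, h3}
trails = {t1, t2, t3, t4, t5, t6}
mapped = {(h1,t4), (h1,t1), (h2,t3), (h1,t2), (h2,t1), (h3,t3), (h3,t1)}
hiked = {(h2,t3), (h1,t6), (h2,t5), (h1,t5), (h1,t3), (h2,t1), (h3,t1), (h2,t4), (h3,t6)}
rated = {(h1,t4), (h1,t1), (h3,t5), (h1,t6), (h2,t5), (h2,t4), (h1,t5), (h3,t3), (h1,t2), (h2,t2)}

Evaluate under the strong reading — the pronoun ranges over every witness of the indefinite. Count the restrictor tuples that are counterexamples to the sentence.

7

"it" takes "a trail" as antecedent — a donkey pronoun bound across the clause boundary.
Strong reading: for every (h,t) with mapped(h,t), hiked(h,t) ∧ rated(h,t).
Restrictor pairs: (h1,t1) ✗  (h1,t2) ✗  (h1,t4) ✗  (h2,t1) ✗  (h2,t3) ✗  (h3,t1) ✗  (h3,t3) ✗
Counterexamples (restrictor pairs failing the scope): 7.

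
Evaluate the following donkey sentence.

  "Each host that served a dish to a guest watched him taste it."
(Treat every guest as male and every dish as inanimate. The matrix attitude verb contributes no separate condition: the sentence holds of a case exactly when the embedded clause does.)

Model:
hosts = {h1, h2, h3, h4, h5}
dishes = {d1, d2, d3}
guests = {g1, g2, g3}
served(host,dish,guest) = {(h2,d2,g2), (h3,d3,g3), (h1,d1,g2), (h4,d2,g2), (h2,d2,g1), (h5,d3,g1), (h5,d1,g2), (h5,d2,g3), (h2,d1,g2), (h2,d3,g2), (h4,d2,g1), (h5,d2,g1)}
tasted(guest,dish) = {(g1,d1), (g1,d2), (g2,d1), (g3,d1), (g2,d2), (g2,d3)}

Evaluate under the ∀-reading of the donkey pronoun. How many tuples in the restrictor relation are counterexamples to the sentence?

"him" takes "a guest" as antecedent and "it" takes "a dish"; both are donkey pronouns co-varying with the restrictor.
Strong reading: for every (h,d,g) with served(h,d,g), tasted(g,d).
Restrictor triples: (h1,d1,g2)→tasted(g2,d1) ✓  (h2,d1,g2)→tasted(g2,d1) ✓  (h2,d2,g1)→tasted(g1,d2) ✓  (h2,d2,g2)→tasted(g2,d2) ✓  (h2,d3,g2)→tasted(g2,d3) ✓  (h3,d3,g3)→tasted(g3,d3) ✗  (h4,d2,g1)→tasted(g1,d2) ✓  (h4,d2,g2)→tasted(g2,d2) ✓  (h5,d1,g2)→tasted(g2,d1) ✓  (h5,d2,g1)→tasted(g1,d2) ✓  (h5,d2,g3)→tasted(g3,d2) ✗  (h5,d3,g1)→tasted(g1,d3) ✗
Counterexamples (restrictor triples failing the scope): 3.

3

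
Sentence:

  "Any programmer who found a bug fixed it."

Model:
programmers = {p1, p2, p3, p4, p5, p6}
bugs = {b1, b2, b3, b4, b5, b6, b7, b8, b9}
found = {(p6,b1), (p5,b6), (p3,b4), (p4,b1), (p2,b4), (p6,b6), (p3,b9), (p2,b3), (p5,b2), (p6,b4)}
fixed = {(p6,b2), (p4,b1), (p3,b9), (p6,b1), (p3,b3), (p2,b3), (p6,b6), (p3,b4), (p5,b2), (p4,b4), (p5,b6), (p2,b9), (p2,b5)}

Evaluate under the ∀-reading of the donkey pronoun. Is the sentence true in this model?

False

"it" takes "a bug" as antecedent — a donkey pronoun bound across the clause boundary.
Strong reading: for every (p,b) with found(p,b), fixed(p,b).
Restrictor pairs: (p2,b3) ✓  (p2,b4) ✗  (p3,b4) ✓  (p3,b9) ✓  (p4,b1) ✓  (p5,b2) ✓  (p5,b6) ✓  (p6,b1) ✓  (p6,b4) ✗  (p6,b6) ✓
Counterexample: (p2,b4) is in found but fails the scope.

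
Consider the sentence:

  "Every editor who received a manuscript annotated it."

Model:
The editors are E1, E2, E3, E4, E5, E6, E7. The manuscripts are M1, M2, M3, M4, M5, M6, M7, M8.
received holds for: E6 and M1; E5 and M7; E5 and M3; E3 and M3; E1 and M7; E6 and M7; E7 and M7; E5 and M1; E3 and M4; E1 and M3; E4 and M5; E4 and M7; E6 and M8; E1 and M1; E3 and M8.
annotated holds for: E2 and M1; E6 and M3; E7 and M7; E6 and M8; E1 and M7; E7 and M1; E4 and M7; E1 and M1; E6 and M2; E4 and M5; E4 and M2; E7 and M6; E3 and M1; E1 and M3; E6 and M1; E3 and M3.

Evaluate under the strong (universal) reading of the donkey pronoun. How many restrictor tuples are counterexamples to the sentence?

"it" takes "a manuscript" as antecedent — a donkey pronoun bound across the clause boundary.
Strong reading: for every (e,m) with received(e,m), annotated(e,m).
Restrictor pairs: (E1,M1) ✓  (E1,M3) ✓  (E1,M7) ✓  (E3,M3) ✓  (E3,M4) ✗  (E3,M8) ✗  (E4,M5) ✓  (E4,M7) ✓  (E5,M1) ✗  (E5,M3) ✗  (E5,M7) ✗  (E6,M1) ✓  (E6,M7) ✗  (E6,M8) ✓  (E7,M7) ✓
Counterexamples (restrictor pairs failing the scope): 6.

6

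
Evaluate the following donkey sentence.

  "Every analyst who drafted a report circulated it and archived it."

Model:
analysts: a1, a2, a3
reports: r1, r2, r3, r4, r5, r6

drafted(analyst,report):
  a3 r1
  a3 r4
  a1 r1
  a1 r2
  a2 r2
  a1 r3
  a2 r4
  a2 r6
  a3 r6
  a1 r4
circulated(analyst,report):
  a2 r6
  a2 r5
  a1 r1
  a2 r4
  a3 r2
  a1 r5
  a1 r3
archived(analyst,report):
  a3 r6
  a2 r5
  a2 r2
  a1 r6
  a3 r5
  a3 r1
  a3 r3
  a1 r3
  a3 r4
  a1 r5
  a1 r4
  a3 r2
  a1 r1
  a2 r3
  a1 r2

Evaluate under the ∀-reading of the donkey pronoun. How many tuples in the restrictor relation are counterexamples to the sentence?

8

"it" takes "a report" as antecedent — a donkey pronoun bound across the clause boundary.
Strong reading: for every (a,r) with drafted(a,r), circulated(a,r) ∧ archived(a,r).
Restrictor pairs: (a1,r1) ✓  (a1,r2) ✗  (a1,r3) ✓  (a1,r4) ✗  (a2,r2) ✗  (a2,r4) ✗  (a2,r6) ✗  (a3,r1) ✗  (a3,r4) ✗  (a3,r6) ✗
Counterexamples (restrictor pairs failing the scope): 8.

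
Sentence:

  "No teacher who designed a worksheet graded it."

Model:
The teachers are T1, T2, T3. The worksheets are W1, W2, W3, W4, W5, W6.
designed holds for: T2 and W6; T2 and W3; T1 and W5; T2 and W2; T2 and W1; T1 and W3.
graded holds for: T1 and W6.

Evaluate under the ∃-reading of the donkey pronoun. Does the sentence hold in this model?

True

"it" takes "a worksheet" as antecedent — a donkey pronoun bound across the clause boundary.
Truth condition: for no (t,w) with designed(t,w) does graded(t,w) hold.
Restrictor pairs — does the scope hold? (T1,W3):fails  (T1,W5):fails  (T2,W1):fails  (T2,W2):fails  (T2,W3):fails  (T2,W6):fails
Scope holds for no restrictor pair, so the sentence is true.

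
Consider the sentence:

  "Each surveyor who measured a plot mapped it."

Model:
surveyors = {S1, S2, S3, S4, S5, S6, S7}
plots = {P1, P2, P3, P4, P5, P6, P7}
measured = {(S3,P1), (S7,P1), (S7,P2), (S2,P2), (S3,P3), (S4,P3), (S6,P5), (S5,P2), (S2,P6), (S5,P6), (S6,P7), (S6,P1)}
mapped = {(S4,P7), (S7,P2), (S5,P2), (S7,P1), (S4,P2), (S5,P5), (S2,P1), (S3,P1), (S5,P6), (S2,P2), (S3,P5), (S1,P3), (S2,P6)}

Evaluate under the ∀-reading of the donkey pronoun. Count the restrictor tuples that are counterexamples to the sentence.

"it" takes "a plot" as antecedent — a donkey pronoun bound across the clause boundary.
Strong reading: for every (s,p) with measured(s,p), mapped(s,p).
Restrictor pairs: (S2,P2) ✓  (S2,P6) ✓  (S3,P1) ✓  (S3,P3) ✗  (S4,P3) ✗  (S5,P2) ✓  (S5,P6) ✓  (S6,P1) ✗  (S6,P5) ✗  (S6,P7) ✗  (S7,P1) ✓  (S7,P2) ✓
Counterexamples (restrictor pairs failing the scope): 5.

5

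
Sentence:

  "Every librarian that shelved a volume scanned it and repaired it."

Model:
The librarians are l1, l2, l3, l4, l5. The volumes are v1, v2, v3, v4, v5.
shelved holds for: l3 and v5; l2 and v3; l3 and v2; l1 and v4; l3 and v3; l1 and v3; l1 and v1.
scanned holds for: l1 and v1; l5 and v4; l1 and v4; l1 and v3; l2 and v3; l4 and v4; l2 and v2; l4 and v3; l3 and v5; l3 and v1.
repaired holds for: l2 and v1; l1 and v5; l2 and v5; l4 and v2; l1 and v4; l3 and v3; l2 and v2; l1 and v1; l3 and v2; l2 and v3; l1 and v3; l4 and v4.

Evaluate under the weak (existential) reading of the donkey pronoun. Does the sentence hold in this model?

False

"it" takes "a volume" as antecedent — a donkey pronoun bound across the clause boundary.
Weak reading: every librarian l with some shelved-volume has at least one shelved-volume v such that scanned(l,v) ∧ repaired(l,v).
Per librarian: l1:✓  l2:✓  l3:✗
l3 has no witness among its shelved-volumes.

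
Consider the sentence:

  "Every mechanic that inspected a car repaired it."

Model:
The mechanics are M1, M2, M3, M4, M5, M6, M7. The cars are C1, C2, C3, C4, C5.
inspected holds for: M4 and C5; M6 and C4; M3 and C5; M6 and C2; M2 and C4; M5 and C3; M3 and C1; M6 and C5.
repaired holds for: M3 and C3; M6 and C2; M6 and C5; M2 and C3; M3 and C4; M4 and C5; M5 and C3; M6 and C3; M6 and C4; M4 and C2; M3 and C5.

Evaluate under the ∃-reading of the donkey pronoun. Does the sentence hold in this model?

False

"it" takes "a car" as antecedent — a donkey pronoun bound across the clause boundary.
Weak reading: every mechanic m with some inspected-car has at least one inspected-car c such that repaired(m,c).
Per mechanic: M2:✗  M3:✓  M4:✓  M5:✓  M6:✓
M2 has no witness among its inspected-cars.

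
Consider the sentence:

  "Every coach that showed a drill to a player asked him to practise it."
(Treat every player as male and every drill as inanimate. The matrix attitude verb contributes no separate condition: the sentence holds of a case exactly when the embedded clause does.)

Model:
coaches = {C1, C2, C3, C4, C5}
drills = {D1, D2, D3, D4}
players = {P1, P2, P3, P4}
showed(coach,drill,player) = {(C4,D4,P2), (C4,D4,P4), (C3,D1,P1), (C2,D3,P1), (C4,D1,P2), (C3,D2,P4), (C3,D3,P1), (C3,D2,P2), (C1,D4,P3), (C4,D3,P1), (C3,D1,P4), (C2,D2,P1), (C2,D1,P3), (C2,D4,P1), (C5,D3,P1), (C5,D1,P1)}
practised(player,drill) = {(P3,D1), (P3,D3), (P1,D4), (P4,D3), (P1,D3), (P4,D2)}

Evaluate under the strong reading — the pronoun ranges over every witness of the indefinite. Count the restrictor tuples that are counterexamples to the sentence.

"him" takes "a player" as antecedent and "it" takes "a drill"; both are donkey pronouns co-varying with the restrictor.
Strong reading: for every (c,d,p) with showed(c,d,p), practised(p,d).
Restrictor triples: (C1,D4,P3)→practised(P3,D4) ✗  (C2,D1,P3)→practised(P3,D1) ✓  (C2,D2,P1)→practised(P1,D2) ✗  (C2,D3,P1)→practised(P1,D3) ✓  (C2,D4,P1)→practised(P1,D4) ✓  (C3,D1,P1)→practised(P1,D1) ✗  (C3,D1,P4)→practised(P4,D1) ✗  (C3,D2,P2)→practised(P2,D2) ✗  (C3,D2,P4)→practised(P4,D2) ✓  (C3,D3,P1)→practised(P1,D3) ✓  (C4,D1,P2)→practised(P2,D1) ✗  (C4,D3,P1)→practised(P1,D3) ✓  (C4,D4,P2)→practised(P2,D4) ✗  (C4,D4,P4)→practised(P4,D4) ✗  (C5,D1,P1)→practised(P1,D1) ✗  (C5,D3,P1)→practised(P1,D3) ✓
Counterexamples (restrictor triples failing the scope): 9.

9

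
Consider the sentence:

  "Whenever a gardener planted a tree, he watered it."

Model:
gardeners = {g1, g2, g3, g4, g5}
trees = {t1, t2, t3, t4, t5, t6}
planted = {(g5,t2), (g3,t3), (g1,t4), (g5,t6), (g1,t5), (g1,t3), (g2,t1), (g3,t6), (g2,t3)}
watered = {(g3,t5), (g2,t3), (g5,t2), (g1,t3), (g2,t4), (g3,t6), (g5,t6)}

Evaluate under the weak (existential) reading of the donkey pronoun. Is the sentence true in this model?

"it" takes "a tree" as antecedent — a donkey pronoun bound across the clause boundary.
Weak reading: every gardener g with some planted-tree has at least one planted-tree t such that watered(g,t).
Per gardener: g1:✓  g2:✓  g3:✓  g5:✓
Every gardener in the restrictor has a witness.

True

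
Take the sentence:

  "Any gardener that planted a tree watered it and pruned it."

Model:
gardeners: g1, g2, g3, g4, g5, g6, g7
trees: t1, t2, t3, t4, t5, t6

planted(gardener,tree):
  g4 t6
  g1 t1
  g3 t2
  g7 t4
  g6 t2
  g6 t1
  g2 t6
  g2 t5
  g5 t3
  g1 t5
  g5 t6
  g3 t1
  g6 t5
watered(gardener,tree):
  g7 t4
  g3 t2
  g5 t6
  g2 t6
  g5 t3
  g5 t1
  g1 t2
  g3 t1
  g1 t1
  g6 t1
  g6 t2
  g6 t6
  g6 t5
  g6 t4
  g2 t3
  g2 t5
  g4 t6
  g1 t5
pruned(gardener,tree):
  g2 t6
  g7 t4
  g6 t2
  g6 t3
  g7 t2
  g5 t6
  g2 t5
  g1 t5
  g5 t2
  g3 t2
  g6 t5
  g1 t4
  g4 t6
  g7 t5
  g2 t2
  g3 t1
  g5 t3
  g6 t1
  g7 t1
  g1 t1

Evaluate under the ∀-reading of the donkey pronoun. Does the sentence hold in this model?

True

"it" takes "a tree" as antecedent — a donkey pronoun bound across the clause boundary.
Strong reading: for every (g,t) with planted(g,t), watered(g,t) ∧ pruned(g,t).
Restrictor pairs: (g1,t1) ✓  (g1,t5) ✓  (g2,t5) ✓  (g2,t6) ✓  (g3,t1) ✓  (g3,t2) ✓  (g4,t6) ✓  (g5,t3) ✓  (g5,t6) ✓  (g6,t1) ✓  (g6,t2) ✓  (g6,t5) ✓  (g7,t4) ✓
Every restrictor pair satisfies the scope.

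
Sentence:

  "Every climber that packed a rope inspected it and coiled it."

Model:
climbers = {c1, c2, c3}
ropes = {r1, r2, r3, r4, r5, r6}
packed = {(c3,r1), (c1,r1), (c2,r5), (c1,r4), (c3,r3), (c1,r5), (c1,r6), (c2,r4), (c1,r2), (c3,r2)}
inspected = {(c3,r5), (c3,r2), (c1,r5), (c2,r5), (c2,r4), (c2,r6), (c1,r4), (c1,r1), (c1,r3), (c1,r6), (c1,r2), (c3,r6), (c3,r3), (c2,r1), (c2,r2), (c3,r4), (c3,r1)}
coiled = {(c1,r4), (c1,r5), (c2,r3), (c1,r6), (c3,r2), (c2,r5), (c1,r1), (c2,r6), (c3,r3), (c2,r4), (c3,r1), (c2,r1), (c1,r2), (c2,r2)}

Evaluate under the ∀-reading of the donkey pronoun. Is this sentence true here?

True

"it" takes "a rope" as antecedent — a donkey pronoun bound across the clause boundary.
Strong reading: for every (c,r) with packed(c,r), inspected(c,r) ∧ coiled(c,r).
Restrictor pairs: (c1,r1) ✓  (c1,r2) ✓  (c1,r4) ✓  (c1,r5) ✓  (c1,r6) ✓  (c2,r4) ✓  (c2,r5) ✓  (c3,r1) ✓  (c3,r2) ✓  (c3,r3) ✓
Every restrictor pair satisfies the scope.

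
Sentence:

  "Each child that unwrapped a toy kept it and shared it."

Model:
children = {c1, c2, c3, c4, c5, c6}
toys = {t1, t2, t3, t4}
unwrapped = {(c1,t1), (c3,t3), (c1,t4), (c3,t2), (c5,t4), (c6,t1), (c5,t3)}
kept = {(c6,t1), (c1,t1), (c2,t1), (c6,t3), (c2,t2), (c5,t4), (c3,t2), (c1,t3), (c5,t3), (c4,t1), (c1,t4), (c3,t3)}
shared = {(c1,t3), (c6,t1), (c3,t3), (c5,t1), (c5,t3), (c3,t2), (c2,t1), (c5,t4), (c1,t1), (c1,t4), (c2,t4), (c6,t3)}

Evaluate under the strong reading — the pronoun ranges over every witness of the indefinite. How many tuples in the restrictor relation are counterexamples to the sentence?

"it" takes "a toy" as antecedent — a donkey pronoun bound across the clause boundary.
Strong reading: for every (c,t) with unwrapped(c,t), kept(c,t) ∧ shared(c,t).
Restrictor pairs: (c1,t1) ✓  (c1,t4) ✓  (c3,t2) ✓  (c3,t3) ✓  (c5,t3) ✓  (c5,t4) ✓  (c6,t1) ✓
Counterexamples (restrictor pairs failing the scope): 0.

0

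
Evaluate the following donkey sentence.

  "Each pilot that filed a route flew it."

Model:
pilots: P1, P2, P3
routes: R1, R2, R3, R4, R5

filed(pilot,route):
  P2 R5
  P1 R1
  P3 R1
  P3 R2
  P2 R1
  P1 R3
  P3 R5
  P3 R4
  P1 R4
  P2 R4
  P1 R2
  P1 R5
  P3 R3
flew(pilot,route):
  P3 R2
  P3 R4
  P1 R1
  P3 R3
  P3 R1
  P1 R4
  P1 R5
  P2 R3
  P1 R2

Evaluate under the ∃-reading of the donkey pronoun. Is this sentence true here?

"it" takes "a route" as antecedent — a donkey pronoun bound across the clause boundary.
Weak reading: every pilot p with some filed-route has at least one filed-route r such that flew(p,r).
Per pilot: P1:✓  P2:✗  P3:✓
P2 has no witness among its filed-routes.

False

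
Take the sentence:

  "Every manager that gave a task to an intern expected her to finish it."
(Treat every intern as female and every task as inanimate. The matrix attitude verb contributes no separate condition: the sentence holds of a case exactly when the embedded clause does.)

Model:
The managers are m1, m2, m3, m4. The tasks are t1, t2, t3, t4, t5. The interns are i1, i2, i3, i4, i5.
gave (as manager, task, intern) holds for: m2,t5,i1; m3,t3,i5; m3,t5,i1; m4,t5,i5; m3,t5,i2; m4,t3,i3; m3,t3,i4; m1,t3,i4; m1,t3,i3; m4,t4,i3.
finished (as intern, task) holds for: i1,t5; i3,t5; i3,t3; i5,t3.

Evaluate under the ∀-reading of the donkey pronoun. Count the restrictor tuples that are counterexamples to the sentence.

"her" takes "an intern" as antecedent and "it" takes "a task"; both are donkey pronouns co-varying with the restrictor.
Strong reading: for every (m,t,i) with gave(m,t,i), finished(i,t).
Restrictor triples: (m1,t3,i3)→finished(i3,t3) ✓  (m1,t3,i4)→finished(i4,t3) ✗  (m2,t5,i1)→finished(i1,t5) ✓  (m3,t3,i4)→finished(i4,t3) ✗  (m3,t3,i5)→finished(i5,t3) ✓  (m3,t5,i1)→finished(i1,t5) ✓  (m3,t5,i2)→finished(i2,t5) ✗  (m4,t3,i3)→finished(i3,t3) ✓  (m4,t4,i3)→finished(i3,t4) ✗  (m4,t5,i5)→finished(i5,t5) ✗
Counterexamples (restrictor triples failing the scope): 5.

5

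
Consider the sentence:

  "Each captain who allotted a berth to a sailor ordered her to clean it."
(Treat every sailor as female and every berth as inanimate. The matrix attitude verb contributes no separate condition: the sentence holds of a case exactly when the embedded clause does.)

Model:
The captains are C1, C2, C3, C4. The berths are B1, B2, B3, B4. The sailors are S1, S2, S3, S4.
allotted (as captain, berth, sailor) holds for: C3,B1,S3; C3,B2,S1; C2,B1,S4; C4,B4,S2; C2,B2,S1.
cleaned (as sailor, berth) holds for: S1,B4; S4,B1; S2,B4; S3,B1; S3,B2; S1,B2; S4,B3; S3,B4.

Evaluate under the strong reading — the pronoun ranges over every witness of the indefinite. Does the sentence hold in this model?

"her" takes "a sailor" as antecedent and "it" takes "a berth"; both are donkey pronouns co-varying with the restrictor.
Strong reading: for every (c,b,s) with allotted(c,b,s), cleaned(s,b).
Restrictor triples: (C2,B1,S4)→cleaned(S4,B1) ✓  (C2,B2,S1)→cleaned(S1,B2) ✓  (C3,B1,S3)→cleaned(S3,B1) ✓  (C3,B2,S1)→cleaned(S1,B2) ✓  (C4,B4,S2)→cleaned(S2,B4) ✓
Every restrictor triple satisfies the scope.

True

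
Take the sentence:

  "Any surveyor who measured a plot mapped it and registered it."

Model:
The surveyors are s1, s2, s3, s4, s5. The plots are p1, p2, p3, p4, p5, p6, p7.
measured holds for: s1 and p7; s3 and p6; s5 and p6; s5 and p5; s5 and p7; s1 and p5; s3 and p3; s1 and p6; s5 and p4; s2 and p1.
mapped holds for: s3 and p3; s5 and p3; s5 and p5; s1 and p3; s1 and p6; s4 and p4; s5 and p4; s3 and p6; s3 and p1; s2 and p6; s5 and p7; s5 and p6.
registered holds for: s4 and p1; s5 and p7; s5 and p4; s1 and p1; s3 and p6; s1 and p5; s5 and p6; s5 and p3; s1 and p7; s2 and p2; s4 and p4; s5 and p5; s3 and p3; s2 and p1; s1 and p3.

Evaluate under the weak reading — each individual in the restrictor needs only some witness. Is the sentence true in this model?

False

"it" takes "a plot" as antecedent — a donkey pronoun bound across the clause boundary.
Weak reading: every surveyor s with some measured-plot has at least one measured-plot p such that mapped(s,p) ∧ registered(s,p).
Per surveyor: s1:✗  s2:✗  s3:✓  s5:✓
s1 has no witness among its measured-plots.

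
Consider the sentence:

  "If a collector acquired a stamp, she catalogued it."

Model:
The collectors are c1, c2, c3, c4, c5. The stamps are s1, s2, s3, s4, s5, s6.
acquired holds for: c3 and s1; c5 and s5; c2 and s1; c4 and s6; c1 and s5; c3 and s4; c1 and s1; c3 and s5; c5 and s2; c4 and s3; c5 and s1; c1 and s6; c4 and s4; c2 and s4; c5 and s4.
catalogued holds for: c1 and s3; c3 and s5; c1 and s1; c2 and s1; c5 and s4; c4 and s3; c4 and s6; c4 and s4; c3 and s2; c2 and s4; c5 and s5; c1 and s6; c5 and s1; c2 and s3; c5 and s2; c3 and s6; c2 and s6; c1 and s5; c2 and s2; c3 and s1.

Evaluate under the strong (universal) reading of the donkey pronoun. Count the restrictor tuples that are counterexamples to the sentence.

"it" takes "a stamp" as antecedent — a donkey pronoun bound across the clause boundary.
Strong reading: for every (c,s) with acquired(c,s), catalogued(c,s).
Restrictor pairs: (c1,s1) ✓  (c1,s5) ✓  (c1,s6) ✓  (c2,s1) ✓  (c2,s4) ✓  (c3,s1) ✓  (c3,s4) ✗  (c3,s5) ✓  (c4,s3) ✓  (c4,s4) ✓  (c4,s6) ✓  (c5,s1) ✓  (c5,s2) ✓  (c5,s4) ✓  (c5,s5) ✓
Counterexamples (restrictor pairs failing the scope): 1.

1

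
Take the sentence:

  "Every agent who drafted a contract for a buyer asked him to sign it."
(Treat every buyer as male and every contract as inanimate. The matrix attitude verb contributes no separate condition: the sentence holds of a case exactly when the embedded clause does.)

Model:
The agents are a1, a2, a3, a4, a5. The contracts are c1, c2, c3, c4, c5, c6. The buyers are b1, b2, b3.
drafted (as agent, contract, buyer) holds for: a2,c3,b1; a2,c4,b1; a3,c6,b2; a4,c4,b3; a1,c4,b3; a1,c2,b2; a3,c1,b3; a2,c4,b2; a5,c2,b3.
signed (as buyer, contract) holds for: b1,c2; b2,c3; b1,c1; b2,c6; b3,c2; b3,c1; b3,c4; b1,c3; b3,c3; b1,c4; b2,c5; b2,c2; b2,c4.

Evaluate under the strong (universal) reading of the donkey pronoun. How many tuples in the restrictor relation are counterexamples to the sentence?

"him" takes "a buyer" as antecedent and "it" takes "a contract"; both are donkey pronouns co-varying with the restrictor.
Strong reading: for every (a,c,b) with drafted(a,c,b), signed(b,c).
Restrictor triples: (a1,c2,b2)→signed(b2,c2) ✓  (a1,c4,b3)→signed(b3,c4) ✓  (a2,c3,b1)→signed(b1,c3) ✓  (a2,c4,b1)→signed(b1,c4) ✓  (a2,c4,b2)→signed(b2,c4) ✓  (a3,c1,b3)→signed(b3,c1) ✓  (a3,c6,b2)→signed(b2,c6) ✓  (a4,c4,b3)→signed(b3,c4) ✓  (a5,c2,b3)→signed(b3,c2) ✓
Counterexamples (restrictor triples failing the scope): 0.

0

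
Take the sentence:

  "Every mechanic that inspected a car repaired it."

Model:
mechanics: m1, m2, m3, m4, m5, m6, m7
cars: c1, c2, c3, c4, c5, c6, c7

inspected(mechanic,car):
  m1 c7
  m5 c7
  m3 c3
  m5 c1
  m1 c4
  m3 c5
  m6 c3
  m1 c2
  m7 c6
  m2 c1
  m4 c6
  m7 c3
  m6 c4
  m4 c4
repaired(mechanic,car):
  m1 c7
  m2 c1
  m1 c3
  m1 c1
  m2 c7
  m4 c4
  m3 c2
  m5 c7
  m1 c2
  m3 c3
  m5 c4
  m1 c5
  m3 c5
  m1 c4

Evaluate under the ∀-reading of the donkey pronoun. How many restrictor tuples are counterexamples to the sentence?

"it" takes "a car" as antecedent — a donkey pronoun bound across the clause boundary.
Strong reading: for every (m,c) with inspected(m,c), repaired(m,c).
Restrictor pairs: (m1,c2) ✓  (m1,c4) ✓  (m1,c7) ✓  (m2,c1) ✓  (m3,c3) ✓  (m3,c5) ✓  (m4,c4) ✓  (m4,c6) ✗  (m5,c1) ✗  (m5,c7) ✓  (m6,c3) ✗  (m6,c4) ✗  (m7,c3) ✗  (m7,c6) ✗
Counterexamples (restrictor pairs failing the scope): 6.

6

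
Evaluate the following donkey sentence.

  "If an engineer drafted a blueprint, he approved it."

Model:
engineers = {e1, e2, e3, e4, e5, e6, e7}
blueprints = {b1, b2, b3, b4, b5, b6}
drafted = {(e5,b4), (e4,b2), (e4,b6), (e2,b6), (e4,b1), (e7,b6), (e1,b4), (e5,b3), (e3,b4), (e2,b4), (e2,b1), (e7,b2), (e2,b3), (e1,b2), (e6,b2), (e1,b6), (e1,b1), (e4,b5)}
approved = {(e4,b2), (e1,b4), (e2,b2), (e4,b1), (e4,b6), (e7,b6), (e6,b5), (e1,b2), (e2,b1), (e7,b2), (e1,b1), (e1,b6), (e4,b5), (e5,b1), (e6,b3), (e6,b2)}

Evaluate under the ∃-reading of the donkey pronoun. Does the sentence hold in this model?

"it" takes "a blueprint" as antecedent — a donkey pronoun bound across the clause boundary.
Weak reading: every engineer e with some drafted-blueprint has at least one drafted-blueprint b such that approved(e,b).
Per engineer: e1:✓  e2:✓  e3:✗  e4:✓  e5:✗  e6:✓  e7:✓
e3 has no witness among its drafted-blueprints.

False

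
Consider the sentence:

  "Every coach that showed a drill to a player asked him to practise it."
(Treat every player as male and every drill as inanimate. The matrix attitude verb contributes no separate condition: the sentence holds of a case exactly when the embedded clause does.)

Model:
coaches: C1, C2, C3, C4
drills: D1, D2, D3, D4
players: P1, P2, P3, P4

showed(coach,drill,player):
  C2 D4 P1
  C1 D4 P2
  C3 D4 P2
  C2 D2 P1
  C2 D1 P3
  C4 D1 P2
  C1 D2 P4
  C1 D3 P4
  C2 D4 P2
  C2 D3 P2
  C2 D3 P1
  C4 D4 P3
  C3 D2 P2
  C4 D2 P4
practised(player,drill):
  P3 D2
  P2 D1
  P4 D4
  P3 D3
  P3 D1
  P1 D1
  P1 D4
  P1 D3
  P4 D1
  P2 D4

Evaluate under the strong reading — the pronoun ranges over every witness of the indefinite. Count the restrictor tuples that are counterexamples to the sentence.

"him" takes "a player" as antecedent and "it" takes "a drill"; both are donkey pronouns co-varying with the restrictor.
Strong reading: for every (c,d,p) with showed(c,d,p), practised(p,d).
Restrictor triples: (C1,D2,P4)→practised(P4,D2) ✗  (C1,D3,P4)→practised(P4,D3) ✗  (C1,D4,P2)→practised(P2,D4) ✓  (C2,D1,P3)→practised(P3,D1) ✓  (C2,D2,P1)→practised(P1,D2) ✗  (C2,D3,P1)→practised(P1,D3) ✓  (C2,D3,P2)→practised(P2,D3) ✗  (C2,D4,P1)→practised(P1,D4) ✓  (C2,D4,P2)→practised(P2,D4) ✓  (C3,D2,P2)→practised(P2,D2) ✗  (C3,D4,P2)→practised(P2,D4) ✓  (C4,D1,P2)→practised(P2,D1) ✓  (C4,D2,P4)→practised(P4,D2) ✗  (C4,D4,P3)→practised(P3,D4) ✗
Counterexamples (restrictor triples failing the scope): 7.

7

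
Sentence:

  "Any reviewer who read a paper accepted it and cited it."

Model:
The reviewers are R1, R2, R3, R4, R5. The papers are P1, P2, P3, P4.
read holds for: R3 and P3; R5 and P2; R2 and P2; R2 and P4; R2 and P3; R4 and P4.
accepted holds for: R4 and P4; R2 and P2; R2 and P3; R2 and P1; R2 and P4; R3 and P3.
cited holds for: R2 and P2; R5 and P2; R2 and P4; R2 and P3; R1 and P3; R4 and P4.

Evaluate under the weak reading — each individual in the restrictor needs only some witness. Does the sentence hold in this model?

"it" takes "a paper" as antecedent — a donkey pronoun bound across the clause boundary.
Weak reading: every reviewer r with some read-paper has at least one read-paper p such that accepted(r,p) ∧ cited(r,p).
Per reviewer: R2:✓  R3:✗  R4:✓  R5:✗
R3 has no witness among its read-papers.

False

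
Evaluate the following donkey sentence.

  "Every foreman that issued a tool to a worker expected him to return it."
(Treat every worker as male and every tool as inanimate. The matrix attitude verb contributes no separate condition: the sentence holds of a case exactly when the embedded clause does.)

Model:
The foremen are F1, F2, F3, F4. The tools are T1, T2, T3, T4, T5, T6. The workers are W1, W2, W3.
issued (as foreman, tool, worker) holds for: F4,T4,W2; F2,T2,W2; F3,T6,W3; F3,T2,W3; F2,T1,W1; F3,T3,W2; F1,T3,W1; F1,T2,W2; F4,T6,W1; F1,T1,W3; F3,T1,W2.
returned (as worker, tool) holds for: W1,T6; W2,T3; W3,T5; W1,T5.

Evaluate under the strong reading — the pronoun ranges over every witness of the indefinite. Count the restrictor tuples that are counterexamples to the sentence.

9

"him" takes "a worker" as antecedent and "it" takes "a tool"; both are donkey pronouns co-varying with the restrictor.
Strong reading: for every (f,t,w) with issued(f,t,w), returned(w,t).
Restrictor triples: (F1,T1,W3)→returned(W3,T1) ✗  (F1,T2,W2)→returned(W2,T2) ✗  (F1,T3,W1)→returned(W1,T3) ✗  (F2,T1,W1)→returned(W1,T1) ✗  (F2,T2,W2)→returned(W2,T2) ✗  (F3,T1,W2)→returned(W2,T1) ✗  (F3,T2,W3)→returned(W3,T2) ✗  (F3,T3,W2)→returned(W2,T3) ✓  (F3,T6,W3)→returned(W3,T6) ✗  (F4,T4,W2)→returned(W2,T4) ✗  (F4,T6,W1)→returned(W1,T6) ✓
Counterexamples (restrictor triples failing the scope): 9.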